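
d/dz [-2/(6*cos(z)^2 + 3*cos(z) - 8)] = -6*(4*cos(z) + 1)*sin(z)/(6*cos(z)^2 + 3*cos(z) - 8)^2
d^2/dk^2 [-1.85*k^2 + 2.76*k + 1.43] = -3.70000000000000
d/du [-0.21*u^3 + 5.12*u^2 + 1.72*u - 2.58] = -0.63*u^2 + 10.24*u + 1.72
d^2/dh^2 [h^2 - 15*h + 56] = 2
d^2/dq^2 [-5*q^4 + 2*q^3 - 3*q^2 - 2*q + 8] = -60*q^2 + 12*q - 6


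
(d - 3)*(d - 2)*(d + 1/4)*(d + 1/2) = d^4 - 17*d^3/4 + 19*d^2/8 + 31*d/8 + 3/4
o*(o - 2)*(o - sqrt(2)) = o^3 - 2*o^2 - sqrt(2)*o^2 + 2*sqrt(2)*o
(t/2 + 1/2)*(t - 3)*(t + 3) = t^3/2 + t^2/2 - 9*t/2 - 9/2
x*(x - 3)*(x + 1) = x^3 - 2*x^2 - 3*x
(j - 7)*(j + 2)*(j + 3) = j^3 - 2*j^2 - 29*j - 42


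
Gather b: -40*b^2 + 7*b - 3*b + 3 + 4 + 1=-40*b^2 + 4*b + 8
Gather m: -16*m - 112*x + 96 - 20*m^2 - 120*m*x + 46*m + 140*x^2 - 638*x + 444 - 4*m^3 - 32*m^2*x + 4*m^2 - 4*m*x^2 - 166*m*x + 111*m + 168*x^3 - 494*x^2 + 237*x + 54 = -4*m^3 + m^2*(-32*x - 16) + m*(-4*x^2 - 286*x + 141) + 168*x^3 - 354*x^2 - 513*x + 594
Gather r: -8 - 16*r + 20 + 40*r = 24*r + 12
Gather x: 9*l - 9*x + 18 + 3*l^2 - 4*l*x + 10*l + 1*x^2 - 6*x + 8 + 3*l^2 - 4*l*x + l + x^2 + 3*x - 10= 6*l^2 + 20*l + 2*x^2 + x*(-8*l - 12) + 16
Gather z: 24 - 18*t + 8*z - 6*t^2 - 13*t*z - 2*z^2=-6*t^2 - 18*t - 2*z^2 + z*(8 - 13*t) + 24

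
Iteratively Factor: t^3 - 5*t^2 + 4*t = (t - 1)*(t^2 - 4*t) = t*(t - 1)*(t - 4)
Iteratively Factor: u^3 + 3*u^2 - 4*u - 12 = (u + 2)*(u^2 + u - 6) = (u + 2)*(u + 3)*(u - 2)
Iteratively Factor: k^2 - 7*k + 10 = (k - 2)*(k - 5)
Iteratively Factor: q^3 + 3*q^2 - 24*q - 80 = (q - 5)*(q^2 + 8*q + 16) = (q - 5)*(q + 4)*(q + 4)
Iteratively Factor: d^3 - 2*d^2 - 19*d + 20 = (d + 4)*(d^2 - 6*d + 5) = (d - 1)*(d + 4)*(d - 5)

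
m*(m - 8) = m^2 - 8*m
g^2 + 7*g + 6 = (g + 1)*(g + 6)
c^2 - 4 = (c - 2)*(c + 2)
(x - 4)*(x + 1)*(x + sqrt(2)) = x^3 - 3*x^2 + sqrt(2)*x^2 - 3*sqrt(2)*x - 4*x - 4*sqrt(2)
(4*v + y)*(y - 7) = 4*v*y - 28*v + y^2 - 7*y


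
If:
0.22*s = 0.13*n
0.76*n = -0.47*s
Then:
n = 0.00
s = 0.00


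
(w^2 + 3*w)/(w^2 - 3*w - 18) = w/(w - 6)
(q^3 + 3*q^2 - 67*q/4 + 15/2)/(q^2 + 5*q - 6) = (q^2 - 3*q + 5/4)/(q - 1)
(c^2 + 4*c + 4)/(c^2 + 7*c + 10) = (c + 2)/(c + 5)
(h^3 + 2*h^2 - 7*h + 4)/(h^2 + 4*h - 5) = (h^2 + 3*h - 4)/(h + 5)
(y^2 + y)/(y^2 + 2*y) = (y + 1)/(y + 2)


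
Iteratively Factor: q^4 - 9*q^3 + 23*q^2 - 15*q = (q)*(q^3 - 9*q^2 + 23*q - 15) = q*(q - 5)*(q^2 - 4*q + 3) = q*(q - 5)*(q - 1)*(q - 3)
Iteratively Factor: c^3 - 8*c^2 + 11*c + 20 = (c - 5)*(c^2 - 3*c - 4) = (c - 5)*(c - 4)*(c + 1)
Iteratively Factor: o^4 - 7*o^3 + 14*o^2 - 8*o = (o - 1)*(o^3 - 6*o^2 + 8*o) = (o - 4)*(o - 1)*(o^2 - 2*o) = (o - 4)*(o - 2)*(o - 1)*(o)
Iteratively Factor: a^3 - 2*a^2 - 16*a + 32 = (a - 4)*(a^2 + 2*a - 8) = (a - 4)*(a - 2)*(a + 4)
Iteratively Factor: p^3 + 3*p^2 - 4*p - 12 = (p - 2)*(p^2 + 5*p + 6) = (p - 2)*(p + 3)*(p + 2)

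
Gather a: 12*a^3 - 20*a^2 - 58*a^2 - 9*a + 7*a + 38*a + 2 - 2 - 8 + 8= 12*a^3 - 78*a^2 + 36*a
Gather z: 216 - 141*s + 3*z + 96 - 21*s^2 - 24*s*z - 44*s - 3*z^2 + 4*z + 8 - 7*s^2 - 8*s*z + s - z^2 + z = -28*s^2 - 184*s - 4*z^2 + z*(8 - 32*s) + 320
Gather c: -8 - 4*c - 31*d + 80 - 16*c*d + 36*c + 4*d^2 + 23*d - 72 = c*(32 - 16*d) + 4*d^2 - 8*d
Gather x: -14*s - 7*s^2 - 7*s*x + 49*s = -7*s^2 - 7*s*x + 35*s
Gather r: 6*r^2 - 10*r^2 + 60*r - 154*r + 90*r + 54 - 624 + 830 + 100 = -4*r^2 - 4*r + 360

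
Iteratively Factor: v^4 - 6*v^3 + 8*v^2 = (v)*(v^3 - 6*v^2 + 8*v) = v^2*(v^2 - 6*v + 8) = v^2*(v - 4)*(v - 2)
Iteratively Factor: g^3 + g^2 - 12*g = (g)*(g^2 + g - 12) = g*(g + 4)*(g - 3)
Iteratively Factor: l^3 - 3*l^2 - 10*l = (l + 2)*(l^2 - 5*l) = (l - 5)*(l + 2)*(l)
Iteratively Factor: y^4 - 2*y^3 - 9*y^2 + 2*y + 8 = (y + 2)*(y^3 - 4*y^2 - y + 4) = (y - 1)*(y + 2)*(y^2 - 3*y - 4) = (y - 4)*(y - 1)*(y + 2)*(y + 1)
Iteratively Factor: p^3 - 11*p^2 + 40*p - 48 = (p - 3)*(p^2 - 8*p + 16) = (p - 4)*(p - 3)*(p - 4)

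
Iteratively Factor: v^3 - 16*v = (v)*(v^2 - 16) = v*(v - 4)*(v + 4)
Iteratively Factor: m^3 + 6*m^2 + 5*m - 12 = (m + 4)*(m^2 + 2*m - 3) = (m + 3)*(m + 4)*(m - 1)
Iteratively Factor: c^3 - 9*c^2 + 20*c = (c)*(c^2 - 9*c + 20) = c*(c - 4)*(c - 5)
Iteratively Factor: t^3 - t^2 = (t)*(t^2 - t) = t*(t - 1)*(t)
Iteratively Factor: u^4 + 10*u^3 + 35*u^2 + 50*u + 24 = (u + 1)*(u^3 + 9*u^2 + 26*u + 24) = (u + 1)*(u + 2)*(u^2 + 7*u + 12) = (u + 1)*(u + 2)*(u + 4)*(u + 3)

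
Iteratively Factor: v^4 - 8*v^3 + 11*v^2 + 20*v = (v - 4)*(v^3 - 4*v^2 - 5*v) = (v - 4)*(v + 1)*(v^2 - 5*v) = (v - 5)*(v - 4)*(v + 1)*(v)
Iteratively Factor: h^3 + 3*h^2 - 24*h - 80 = (h + 4)*(h^2 - h - 20) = (h + 4)^2*(h - 5)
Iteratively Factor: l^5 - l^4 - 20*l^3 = (l - 5)*(l^4 + 4*l^3) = l*(l - 5)*(l^3 + 4*l^2) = l^2*(l - 5)*(l^2 + 4*l) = l^3*(l - 5)*(l + 4)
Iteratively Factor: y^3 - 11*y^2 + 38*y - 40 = (y - 4)*(y^2 - 7*y + 10) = (y - 4)*(y - 2)*(y - 5)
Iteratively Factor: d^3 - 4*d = (d - 2)*(d^2 + 2*d) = (d - 2)*(d + 2)*(d)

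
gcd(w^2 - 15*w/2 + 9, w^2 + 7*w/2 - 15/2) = w - 3/2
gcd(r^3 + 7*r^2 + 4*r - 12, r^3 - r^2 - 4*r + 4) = r^2 + r - 2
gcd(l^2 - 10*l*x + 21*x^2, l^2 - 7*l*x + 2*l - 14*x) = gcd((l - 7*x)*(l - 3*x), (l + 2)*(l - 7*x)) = -l + 7*x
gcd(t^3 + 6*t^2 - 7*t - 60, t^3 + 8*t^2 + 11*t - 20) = t^2 + 9*t + 20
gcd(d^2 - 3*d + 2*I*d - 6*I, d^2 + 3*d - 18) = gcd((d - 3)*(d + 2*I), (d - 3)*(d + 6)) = d - 3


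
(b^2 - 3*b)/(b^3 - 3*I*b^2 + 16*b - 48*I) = b*(b - 3)/(b^3 - 3*I*b^2 + 16*b - 48*I)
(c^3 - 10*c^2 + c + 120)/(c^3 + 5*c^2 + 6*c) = (c^2 - 13*c + 40)/(c*(c + 2))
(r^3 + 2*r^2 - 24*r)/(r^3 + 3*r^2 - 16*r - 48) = r*(r + 6)/(r^2 + 7*r + 12)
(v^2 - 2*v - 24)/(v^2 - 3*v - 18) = (v + 4)/(v + 3)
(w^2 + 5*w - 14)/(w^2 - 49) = (w - 2)/(w - 7)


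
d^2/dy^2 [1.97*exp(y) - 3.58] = 1.97*exp(y)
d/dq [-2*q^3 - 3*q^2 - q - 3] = -6*q^2 - 6*q - 1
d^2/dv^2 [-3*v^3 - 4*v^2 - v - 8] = -18*v - 8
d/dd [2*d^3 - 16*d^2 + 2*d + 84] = 6*d^2 - 32*d + 2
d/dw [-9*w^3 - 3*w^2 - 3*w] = -27*w^2 - 6*w - 3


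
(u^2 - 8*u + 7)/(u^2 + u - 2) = (u - 7)/(u + 2)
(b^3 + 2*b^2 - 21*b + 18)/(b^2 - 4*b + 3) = b + 6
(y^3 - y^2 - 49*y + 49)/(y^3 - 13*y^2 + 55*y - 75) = (y^3 - y^2 - 49*y + 49)/(y^3 - 13*y^2 + 55*y - 75)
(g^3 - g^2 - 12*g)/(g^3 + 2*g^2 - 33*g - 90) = g*(g - 4)/(g^2 - g - 30)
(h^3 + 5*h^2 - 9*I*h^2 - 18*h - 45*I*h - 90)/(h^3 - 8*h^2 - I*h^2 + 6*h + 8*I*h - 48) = (h^2 + h*(5 - 6*I) - 30*I)/(h^2 + 2*h*(-4 + I) - 16*I)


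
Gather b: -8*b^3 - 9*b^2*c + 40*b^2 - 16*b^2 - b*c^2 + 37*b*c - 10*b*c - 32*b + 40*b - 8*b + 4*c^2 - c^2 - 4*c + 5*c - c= -8*b^3 + b^2*(24 - 9*c) + b*(-c^2 + 27*c) + 3*c^2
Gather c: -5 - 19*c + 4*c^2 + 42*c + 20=4*c^2 + 23*c + 15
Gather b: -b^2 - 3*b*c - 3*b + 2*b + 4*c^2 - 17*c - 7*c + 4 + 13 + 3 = -b^2 + b*(-3*c - 1) + 4*c^2 - 24*c + 20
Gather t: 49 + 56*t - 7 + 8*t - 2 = 64*t + 40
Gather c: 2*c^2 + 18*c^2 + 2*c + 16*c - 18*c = 20*c^2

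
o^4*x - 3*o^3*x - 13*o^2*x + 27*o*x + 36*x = (o - 4)*(o - 3)*(o + 3)*(o*x + x)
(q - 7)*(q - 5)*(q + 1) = q^3 - 11*q^2 + 23*q + 35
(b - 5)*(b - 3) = b^2 - 8*b + 15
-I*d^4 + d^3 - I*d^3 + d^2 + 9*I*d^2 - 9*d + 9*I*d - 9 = (d - 3)*(d + 3)*(d + I)*(-I*d - I)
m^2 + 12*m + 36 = (m + 6)^2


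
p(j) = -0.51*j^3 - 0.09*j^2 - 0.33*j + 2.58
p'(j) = -1.53*j^2 - 0.18*j - 0.33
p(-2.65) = 12.31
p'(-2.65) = -10.60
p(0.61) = 2.23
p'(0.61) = -1.01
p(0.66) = 2.18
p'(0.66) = -1.12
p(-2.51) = 10.91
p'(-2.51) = -9.52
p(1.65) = -0.50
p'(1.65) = -4.79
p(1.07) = 1.50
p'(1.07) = -2.27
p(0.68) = 2.15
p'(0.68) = -1.16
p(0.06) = 2.56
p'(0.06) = -0.35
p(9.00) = -379.47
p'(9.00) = -125.88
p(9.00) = -379.47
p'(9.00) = -125.88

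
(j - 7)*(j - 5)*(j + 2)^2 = j^4 - 8*j^3 - 9*j^2 + 92*j + 140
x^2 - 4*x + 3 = (x - 3)*(x - 1)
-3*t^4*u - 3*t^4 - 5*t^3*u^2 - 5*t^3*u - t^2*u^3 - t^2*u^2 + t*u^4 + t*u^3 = (-3*t + u)*(t + u)^2*(t*u + t)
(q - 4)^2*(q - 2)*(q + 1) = q^4 - 9*q^3 + 22*q^2 - 32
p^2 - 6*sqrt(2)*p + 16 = (p - 4*sqrt(2))*(p - 2*sqrt(2))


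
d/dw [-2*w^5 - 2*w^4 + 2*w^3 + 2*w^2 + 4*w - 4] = -10*w^4 - 8*w^3 + 6*w^2 + 4*w + 4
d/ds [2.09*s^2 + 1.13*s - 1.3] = 4.18*s + 1.13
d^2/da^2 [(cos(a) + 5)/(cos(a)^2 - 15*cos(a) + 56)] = (-9*(1 - cos(2*a))^2*cos(a) - 35*(1 - cos(2*a))^2 - 30797*cos(a) - 1770*cos(2*a) + 555*cos(3*a) + 2*cos(5*a) + 11850)/(4*(cos(a) - 8)^3*(cos(a) - 7)^3)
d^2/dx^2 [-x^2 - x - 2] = -2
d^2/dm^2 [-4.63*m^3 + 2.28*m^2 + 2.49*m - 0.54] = 4.56 - 27.78*m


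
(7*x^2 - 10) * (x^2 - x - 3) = 7*x^4 - 7*x^3 - 31*x^2 + 10*x + 30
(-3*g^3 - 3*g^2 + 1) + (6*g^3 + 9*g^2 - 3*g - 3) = 3*g^3 + 6*g^2 - 3*g - 2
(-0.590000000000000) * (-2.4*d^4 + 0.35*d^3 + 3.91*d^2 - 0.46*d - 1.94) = 1.416*d^4 - 0.2065*d^3 - 2.3069*d^2 + 0.2714*d + 1.1446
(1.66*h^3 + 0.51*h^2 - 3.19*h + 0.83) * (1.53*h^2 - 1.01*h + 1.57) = 2.5398*h^5 - 0.8963*h^4 - 2.7896*h^3 + 5.2925*h^2 - 5.8466*h + 1.3031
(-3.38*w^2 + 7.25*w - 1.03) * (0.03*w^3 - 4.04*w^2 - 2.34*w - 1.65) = -0.1014*w^5 + 13.8727*w^4 - 21.4117*w^3 - 7.2268*w^2 - 9.5523*w + 1.6995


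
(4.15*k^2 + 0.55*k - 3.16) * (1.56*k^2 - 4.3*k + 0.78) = 6.474*k^4 - 16.987*k^3 - 4.0576*k^2 + 14.017*k - 2.4648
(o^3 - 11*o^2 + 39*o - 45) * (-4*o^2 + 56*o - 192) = -4*o^5 + 100*o^4 - 964*o^3 + 4476*o^2 - 10008*o + 8640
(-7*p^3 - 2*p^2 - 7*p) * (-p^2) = 7*p^5 + 2*p^4 + 7*p^3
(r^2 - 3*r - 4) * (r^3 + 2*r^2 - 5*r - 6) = r^5 - r^4 - 15*r^3 + r^2 + 38*r + 24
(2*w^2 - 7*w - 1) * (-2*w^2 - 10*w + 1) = -4*w^4 - 6*w^3 + 74*w^2 + 3*w - 1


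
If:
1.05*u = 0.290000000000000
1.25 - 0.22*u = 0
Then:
No Solution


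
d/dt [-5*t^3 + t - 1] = 1 - 15*t^2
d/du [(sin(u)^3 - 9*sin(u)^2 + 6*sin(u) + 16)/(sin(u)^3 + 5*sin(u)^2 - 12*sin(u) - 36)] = 2*(7*sin(u)^4 - 18*sin(u)^3 - 39*sin(u)^2 + 244*sin(u) - 12)*cos(u)/((sin(u) - 3)^2*(sin(u) + 2)^2*(sin(u) + 6)^2)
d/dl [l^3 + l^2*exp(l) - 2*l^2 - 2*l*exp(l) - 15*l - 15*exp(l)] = l^2*exp(l) + 3*l^2 - 4*l - 17*exp(l) - 15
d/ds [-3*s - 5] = -3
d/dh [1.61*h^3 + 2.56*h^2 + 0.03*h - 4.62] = 4.83*h^2 + 5.12*h + 0.03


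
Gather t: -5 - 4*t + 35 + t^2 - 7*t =t^2 - 11*t + 30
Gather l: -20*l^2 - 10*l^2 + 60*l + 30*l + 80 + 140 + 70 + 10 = -30*l^2 + 90*l + 300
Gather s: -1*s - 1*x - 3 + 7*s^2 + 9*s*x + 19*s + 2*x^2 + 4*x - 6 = 7*s^2 + s*(9*x + 18) + 2*x^2 + 3*x - 9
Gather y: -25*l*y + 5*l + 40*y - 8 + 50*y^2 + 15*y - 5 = 5*l + 50*y^2 + y*(55 - 25*l) - 13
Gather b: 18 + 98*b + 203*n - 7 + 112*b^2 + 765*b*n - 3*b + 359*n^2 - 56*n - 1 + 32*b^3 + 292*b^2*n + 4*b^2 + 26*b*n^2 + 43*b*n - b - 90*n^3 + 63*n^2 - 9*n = 32*b^3 + b^2*(292*n + 116) + b*(26*n^2 + 808*n + 94) - 90*n^3 + 422*n^2 + 138*n + 10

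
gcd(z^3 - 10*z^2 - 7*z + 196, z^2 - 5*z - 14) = z - 7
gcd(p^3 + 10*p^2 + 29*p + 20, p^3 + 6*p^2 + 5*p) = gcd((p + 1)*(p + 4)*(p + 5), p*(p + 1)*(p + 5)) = p^2 + 6*p + 5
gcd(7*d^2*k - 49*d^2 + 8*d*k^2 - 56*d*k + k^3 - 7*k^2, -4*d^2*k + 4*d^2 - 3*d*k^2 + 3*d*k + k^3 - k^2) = d + k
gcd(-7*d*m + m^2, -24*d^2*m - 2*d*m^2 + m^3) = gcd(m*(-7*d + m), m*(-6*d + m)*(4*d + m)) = m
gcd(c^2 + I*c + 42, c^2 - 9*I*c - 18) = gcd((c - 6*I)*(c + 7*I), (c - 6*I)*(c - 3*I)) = c - 6*I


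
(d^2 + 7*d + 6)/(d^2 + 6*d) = (d + 1)/d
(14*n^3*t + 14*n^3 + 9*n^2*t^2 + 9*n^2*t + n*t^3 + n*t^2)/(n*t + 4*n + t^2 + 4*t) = n*(14*n^2*t + 14*n^2 + 9*n*t^2 + 9*n*t + t^3 + t^2)/(n*t + 4*n + t^2 + 4*t)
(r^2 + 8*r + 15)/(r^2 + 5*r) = (r + 3)/r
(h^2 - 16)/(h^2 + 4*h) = (h - 4)/h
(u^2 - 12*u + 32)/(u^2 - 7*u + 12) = (u - 8)/(u - 3)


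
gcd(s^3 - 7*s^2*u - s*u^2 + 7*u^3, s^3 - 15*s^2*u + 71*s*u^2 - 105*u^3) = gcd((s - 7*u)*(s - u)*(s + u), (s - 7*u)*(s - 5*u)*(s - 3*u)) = s - 7*u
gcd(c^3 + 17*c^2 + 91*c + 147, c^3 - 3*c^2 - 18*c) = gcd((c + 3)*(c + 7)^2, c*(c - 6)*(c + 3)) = c + 3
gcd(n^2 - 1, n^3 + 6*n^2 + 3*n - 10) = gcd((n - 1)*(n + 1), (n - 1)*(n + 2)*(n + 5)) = n - 1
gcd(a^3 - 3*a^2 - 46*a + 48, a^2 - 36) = a + 6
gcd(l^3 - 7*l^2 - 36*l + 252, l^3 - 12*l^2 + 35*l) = l - 7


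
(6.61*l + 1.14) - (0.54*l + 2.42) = 6.07*l - 1.28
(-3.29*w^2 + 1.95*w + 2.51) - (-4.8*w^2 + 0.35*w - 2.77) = 1.51*w^2 + 1.6*w + 5.28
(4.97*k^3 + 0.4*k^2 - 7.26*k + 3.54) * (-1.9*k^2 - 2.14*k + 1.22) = -9.443*k^5 - 11.3958*k^4 + 19.0014*k^3 + 9.2984*k^2 - 16.4328*k + 4.3188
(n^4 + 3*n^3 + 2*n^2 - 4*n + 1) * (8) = 8*n^4 + 24*n^3 + 16*n^2 - 32*n + 8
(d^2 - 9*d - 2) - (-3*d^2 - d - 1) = 4*d^2 - 8*d - 1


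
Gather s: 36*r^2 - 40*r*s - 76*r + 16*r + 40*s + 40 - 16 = 36*r^2 - 60*r + s*(40 - 40*r) + 24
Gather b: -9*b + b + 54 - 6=48 - 8*b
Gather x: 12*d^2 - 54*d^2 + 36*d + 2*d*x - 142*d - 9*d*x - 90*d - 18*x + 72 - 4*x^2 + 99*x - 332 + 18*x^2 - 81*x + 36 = -42*d^2 - 7*d*x - 196*d + 14*x^2 - 224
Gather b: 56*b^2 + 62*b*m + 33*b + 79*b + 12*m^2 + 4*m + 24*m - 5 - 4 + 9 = 56*b^2 + b*(62*m + 112) + 12*m^2 + 28*m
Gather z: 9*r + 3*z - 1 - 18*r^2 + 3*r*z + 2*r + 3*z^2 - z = -18*r^2 + 11*r + 3*z^2 + z*(3*r + 2) - 1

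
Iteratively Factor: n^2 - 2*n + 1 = (n - 1)*(n - 1)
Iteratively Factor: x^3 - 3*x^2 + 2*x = (x)*(x^2 - 3*x + 2) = x*(x - 1)*(x - 2)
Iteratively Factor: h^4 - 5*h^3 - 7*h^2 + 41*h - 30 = (h + 3)*(h^3 - 8*h^2 + 17*h - 10) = (h - 2)*(h + 3)*(h^2 - 6*h + 5) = (h - 2)*(h - 1)*(h + 3)*(h - 5)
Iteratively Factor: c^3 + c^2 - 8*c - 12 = (c + 2)*(c^2 - c - 6) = (c + 2)^2*(c - 3)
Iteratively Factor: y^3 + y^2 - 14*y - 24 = (y - 4)*(y^2 + 5*y + 6) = (y - 4)*(y + 3)*(y + 2)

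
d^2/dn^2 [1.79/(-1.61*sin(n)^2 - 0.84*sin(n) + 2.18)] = (18.559436*sin(n)^4 + 7.262388*sin(n)^3 - 1.44596199999999*sin(n)^2 - 11.246928*sin(n) - 15.091132)/(1.61*sin(n)^2 + 0.84*sin(n) - 2.18)^3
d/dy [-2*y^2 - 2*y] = -4*y - 2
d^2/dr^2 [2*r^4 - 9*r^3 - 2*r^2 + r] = 24*r^2 - 54*r - 4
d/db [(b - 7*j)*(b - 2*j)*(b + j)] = 3*b^2 - 16*b*j + 5*j^2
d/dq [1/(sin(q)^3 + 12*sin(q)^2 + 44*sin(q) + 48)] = (-24*sin(q) + 3*cos(q)^2 - 47)*cos(q)/(sin(q)^3 + 12*sin(q)^2 + 44*sin(q) + 48)^2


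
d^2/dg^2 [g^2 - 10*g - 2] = 2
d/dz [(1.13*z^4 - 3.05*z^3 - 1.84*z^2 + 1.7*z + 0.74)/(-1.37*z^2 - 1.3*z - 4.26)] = (-3.0962*z^5 - 0.2285*z^4 - 11.3252*z^3 + 43.7*z^2 + 17.7044*z - 6.28)/(1.8769*z^4 + 3.562*z^3 + 13.3624*z^2 + 11.076*z + 18.1476)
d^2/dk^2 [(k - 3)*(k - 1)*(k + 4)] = 6*k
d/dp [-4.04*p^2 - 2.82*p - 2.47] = -8.08*p - 2.82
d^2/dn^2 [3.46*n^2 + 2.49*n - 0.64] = 6.92000000000000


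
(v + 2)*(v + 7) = v^2 + 9*v + 14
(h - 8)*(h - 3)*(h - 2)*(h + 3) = h^4 - 10*h^3 + 7*h^2 + 90*h - 144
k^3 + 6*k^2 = k^2*(k + 6)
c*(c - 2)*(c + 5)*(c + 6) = c^4 + 9*c^3 + 8*c^2 - 60*c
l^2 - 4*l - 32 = (l - 8)*(l + 4)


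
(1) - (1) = 0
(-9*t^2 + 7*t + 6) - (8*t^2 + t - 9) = -17*t^2 + 6*t + 15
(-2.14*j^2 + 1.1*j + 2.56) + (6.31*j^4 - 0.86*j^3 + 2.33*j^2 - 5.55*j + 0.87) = 6.31*j^4 - 0.86*j^3 + 0.19*j^2 - 4.45*j + 3.43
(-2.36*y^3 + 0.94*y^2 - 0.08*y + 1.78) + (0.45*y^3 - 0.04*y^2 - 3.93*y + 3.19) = -1.91*y^3 + 0.9*y^2 - 4.01*y + 4.97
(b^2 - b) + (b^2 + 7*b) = 2*b^2 + 6*b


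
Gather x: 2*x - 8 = 2*x - 8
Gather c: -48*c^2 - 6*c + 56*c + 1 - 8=-48*c^2 + 50*c - 7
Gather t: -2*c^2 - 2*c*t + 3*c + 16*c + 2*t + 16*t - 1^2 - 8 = -2*c^2 + 19*c + t*(18 - 2*c) - 9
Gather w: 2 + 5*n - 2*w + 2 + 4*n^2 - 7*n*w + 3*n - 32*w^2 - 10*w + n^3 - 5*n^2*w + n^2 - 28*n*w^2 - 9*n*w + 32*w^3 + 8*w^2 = n^3 + 5*n^2 + 8*n + 32*w^3 + w^2*(-28*n - 24) + w*(-5*n^2 - 16*n - 12) + 4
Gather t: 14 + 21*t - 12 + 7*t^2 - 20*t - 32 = 7*t^2 + t - 30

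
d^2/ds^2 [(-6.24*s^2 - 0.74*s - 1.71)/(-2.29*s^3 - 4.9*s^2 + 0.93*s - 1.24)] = (65.446368*s^6 + 23.2838039999999*s^5 + 237.16614*s^4 + 154.49722*s^3 - 28.20921*s^2 - 102.866556*s + 3.07402200000001)/(12.008989*s^9 + 77.08827*s^8 + 150.317661*s^7 + 74.543872*s^6 + 22.438203*s^5 + 86.186262*s^4 - 24.145125*s^3 + 25.820148*s^2 - 4.289904*s + 1.906624)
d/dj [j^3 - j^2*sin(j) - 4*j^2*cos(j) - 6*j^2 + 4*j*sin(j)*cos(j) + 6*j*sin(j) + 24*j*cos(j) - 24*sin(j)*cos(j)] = 4*j^2*sin(j) - j^2*cos(j) + 3*j^2 - 26*j*sin(j) - 2*j*cos(j) + 4*j*cos(2*j) - 12*j + 6*sin(j) + 2*sin(2*j) + 24*cos(j) - 24*cos(2*j)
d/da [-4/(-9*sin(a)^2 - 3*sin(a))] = -(24/tan(a) + 4*cos(a)/sin(a)^2)/(3*(3*sin(a) + 1)^2)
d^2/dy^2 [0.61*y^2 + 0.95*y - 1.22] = 1.22000000000000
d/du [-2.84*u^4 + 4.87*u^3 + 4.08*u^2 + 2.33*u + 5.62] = -11.36*u^3 + 14.61*u^2 + 8.16*u + 2.33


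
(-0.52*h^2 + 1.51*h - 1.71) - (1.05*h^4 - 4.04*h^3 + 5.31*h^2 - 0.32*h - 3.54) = -1.05*h^4 + 4.04*h^3 - 5.83*h^2 + 1.83*h + 1.83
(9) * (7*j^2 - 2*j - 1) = 63*j^2 - 18*j - 9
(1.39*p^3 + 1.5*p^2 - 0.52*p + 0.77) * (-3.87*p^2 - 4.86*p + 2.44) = -5.3793*p^5 - 12.5604*p^4 - 1.886*p^3 + 3.2073*p^2 - 5.011*p + 1.8788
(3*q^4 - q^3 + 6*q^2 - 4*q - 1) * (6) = 18*q^4 - 6*q^3 + 36*q^2 - 24*q - 6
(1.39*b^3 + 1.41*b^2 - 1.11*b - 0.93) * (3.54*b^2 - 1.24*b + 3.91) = 4.9206*b^5 + 3.2678*b^4 - 0.2429*b^3 + 3.5973*b^2 - 3.1869*b - 3.6363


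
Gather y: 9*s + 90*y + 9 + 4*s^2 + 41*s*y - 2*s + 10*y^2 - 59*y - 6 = 4*s^2 + 7*s + 10*y^2 + y*(41*s + 31) + 3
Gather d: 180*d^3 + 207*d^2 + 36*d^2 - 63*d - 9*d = 180*d^3 + 243*d^2 - 72*d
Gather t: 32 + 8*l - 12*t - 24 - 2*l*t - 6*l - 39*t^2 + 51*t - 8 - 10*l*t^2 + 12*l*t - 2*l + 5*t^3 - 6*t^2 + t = 5*t^3 + t^2*(-10*l - 45) + t*(10*l + 40)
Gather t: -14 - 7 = -21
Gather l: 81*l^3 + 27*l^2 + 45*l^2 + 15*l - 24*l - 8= 81*l^3 + 72*l^2 - 9*l - 8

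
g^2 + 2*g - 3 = (g - 1)*(g + 3)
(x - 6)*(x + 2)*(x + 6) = x^3 + 2*x^2 - 36*x - 72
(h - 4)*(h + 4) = h^2 - 16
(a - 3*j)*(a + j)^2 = a^3 - a^2*j - 5*a*j^2 - 3*j^3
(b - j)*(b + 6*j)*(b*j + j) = b^3*j + 5*b^2*j^2 + b^2*j - 6*b*j^3 + 5*b*j^2 - 6*j^3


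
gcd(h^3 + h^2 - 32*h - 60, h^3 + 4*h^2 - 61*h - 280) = h + 5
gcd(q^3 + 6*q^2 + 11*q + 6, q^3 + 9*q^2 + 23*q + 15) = q^2 + 4*q + 3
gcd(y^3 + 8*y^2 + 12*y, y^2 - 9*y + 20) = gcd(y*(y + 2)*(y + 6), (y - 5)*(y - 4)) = 1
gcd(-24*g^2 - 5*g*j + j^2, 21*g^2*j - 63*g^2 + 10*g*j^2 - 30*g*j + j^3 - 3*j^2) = 3*g + j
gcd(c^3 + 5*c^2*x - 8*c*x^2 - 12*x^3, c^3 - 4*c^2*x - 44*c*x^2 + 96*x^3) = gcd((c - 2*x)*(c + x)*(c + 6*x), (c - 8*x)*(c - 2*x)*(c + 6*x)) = -c^2 - 4*c*x + 12*x^2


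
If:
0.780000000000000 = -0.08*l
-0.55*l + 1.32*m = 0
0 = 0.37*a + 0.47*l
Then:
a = 12.39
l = -9.75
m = -4.06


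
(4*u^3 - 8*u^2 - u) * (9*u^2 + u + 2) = 36*u^5 - 68*u^4 - 9*u^3 - 17*u^2 - 2*u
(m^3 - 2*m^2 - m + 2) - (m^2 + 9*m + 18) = m^3 - 3*m^2 - 10*m - 16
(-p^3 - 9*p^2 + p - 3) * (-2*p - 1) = 2*p^4 + 19*p^3 + 7*p^2 + 5*p + 3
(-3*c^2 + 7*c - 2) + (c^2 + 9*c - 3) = -2*c^2 + 16*c - 5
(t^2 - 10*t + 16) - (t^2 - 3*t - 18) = 34 - 7*t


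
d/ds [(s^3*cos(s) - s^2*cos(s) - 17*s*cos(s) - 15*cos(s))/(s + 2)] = ((s + 2)*(-s^3*sin(s) + s^2*sin(s) + 3*s^2*cos(s) + 17*s*sin(s) - 2*s*cos(s) + 15*sin(s) - 17*cos(s)) + (-s^3 + s^2 + 17*s + 15)*cos(s))/(s + 2)^2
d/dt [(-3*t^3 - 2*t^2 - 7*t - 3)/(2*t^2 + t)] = 3*(-2*t^4 - 2*t^3 + 4*t^2 + 4*t + 1)/(t^2*(4*t^2 + 4*t + 1))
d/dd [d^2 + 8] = 2*d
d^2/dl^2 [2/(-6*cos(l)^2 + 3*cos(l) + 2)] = 6*(-48*sin(l)^4 + 43*sin(l)^2 - 41*cos(l)/2 + 9*cos(3*l)/2 + 19)/(6*sin(l)^2 + 3*cos(l) - 4)^3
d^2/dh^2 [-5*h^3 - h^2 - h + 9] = -30*h - 2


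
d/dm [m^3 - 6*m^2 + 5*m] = 3*m^2 - 12*m + 5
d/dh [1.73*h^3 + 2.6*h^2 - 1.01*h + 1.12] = 5.19*h^2 + 5.2*h - 1.01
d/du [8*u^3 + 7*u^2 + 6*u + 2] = 24*u^2 + 14*u + 6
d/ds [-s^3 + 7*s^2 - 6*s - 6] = -3*s^2 + 14*s - 6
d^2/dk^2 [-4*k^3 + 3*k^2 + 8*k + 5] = 6 - 24*k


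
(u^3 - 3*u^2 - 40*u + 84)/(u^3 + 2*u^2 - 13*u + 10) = (u^2 - u - 42)/(u^2 + 4*u - 5)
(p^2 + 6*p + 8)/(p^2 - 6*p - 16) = (p + 4)/(p - 8)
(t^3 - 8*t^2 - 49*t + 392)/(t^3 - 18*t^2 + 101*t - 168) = (t + 7)/(t - 3)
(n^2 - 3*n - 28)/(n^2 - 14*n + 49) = (n + 4)/(n - 7)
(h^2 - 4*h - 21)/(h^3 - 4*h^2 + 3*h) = (h^2 - 4*h - 21)/(h*(h^2 - 4*h + 3))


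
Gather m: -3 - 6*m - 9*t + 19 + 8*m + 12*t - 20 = 2*m + 3*t - 4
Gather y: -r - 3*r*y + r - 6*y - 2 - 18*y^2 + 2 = -18*y^2 + y*(-3*r - 6)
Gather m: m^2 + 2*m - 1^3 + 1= m^2 + 2*m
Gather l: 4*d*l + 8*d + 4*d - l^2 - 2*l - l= 12*d - l^2 + l*(4*d - 3)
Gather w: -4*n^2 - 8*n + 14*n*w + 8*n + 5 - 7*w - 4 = -4*n^2 + w*(14*n - 7) + 1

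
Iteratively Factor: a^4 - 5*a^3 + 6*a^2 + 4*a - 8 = (a + 1)*(a^3 - 6*a^2 + 12*a - 8) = (a - 2)*(a + 1)*(a^2 - 4*a + 4) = (a - 2)^2*(a + 1)*(a - 2)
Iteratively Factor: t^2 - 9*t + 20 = (t - 4)*(t - 5)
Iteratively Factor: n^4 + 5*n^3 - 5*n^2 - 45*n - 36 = (n - 3)*(n^3 + 8*n^2 + 19*n + 12) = (n - 3)*(n + 1)*(n^2 + 7*n + 12) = (n - 3)*(n + 1)*(n + 3)*(n + 4)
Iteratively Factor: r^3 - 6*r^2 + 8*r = (r - 4)*(r^2 - 2*r) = r*(r - 4)*(r - 2)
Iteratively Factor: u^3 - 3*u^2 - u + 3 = (u + 1)*(u^2 - 4*u + 3) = (u - 1)*(u + 1)*(u - 3)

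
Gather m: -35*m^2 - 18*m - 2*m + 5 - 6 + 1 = -35*m^2 - 20*m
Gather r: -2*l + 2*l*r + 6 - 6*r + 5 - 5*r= -2*l + r*(2*l - 11) + 11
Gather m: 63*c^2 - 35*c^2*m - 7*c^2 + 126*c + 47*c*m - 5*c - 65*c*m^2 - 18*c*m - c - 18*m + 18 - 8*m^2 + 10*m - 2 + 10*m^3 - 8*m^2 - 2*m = 56*c^2 + 120*c + 10*m^3 + m^2*(-65*c - 16) + m*(-35*c^2 + 29*c - 10) + 16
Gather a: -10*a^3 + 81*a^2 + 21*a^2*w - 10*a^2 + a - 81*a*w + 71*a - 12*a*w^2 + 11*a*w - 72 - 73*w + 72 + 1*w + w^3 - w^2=-10*a^3 + a^2*(21*w + 71) + a*(-12*w^2 - 70*w + 72) + w^3 - w^2 - 72*w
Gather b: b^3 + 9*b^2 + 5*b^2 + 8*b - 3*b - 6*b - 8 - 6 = b^3 + 14*b^2 - b - 14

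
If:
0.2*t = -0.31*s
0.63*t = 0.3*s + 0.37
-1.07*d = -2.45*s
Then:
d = -0.66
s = -0.29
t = 0.45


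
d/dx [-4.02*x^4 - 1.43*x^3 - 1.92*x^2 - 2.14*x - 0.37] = -16.08*x^3 - 4.29*x^2 - 3.84*x - 2.14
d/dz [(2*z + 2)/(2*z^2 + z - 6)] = 2*(2*z^2 + z - (z + 1)*(4*z + 1) - 6)/(2*z^2 + z - 6)^2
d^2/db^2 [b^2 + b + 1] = 2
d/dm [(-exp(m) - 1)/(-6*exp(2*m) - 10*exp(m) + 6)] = (-(exp(m) + 1)*(6*exp(m) + 5) + 3*exp(2*m) + 5*exp(m) - 3)*exp(m)/(2*(3*exp(2*m) + 5*exp(m) - 3)^2)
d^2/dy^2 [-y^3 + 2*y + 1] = -6*y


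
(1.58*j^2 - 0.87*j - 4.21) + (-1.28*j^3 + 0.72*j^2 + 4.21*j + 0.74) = -1.28*j^3 + 2.3*j^2 + 3.34*j - 3.47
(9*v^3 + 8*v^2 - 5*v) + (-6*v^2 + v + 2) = 9*v^3 + 2*v^2 - 4*v + 2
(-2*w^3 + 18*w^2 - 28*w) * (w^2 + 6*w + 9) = -2*w^5 + 6*w^4 + 62*w^3 - 6*w^2 - 252*w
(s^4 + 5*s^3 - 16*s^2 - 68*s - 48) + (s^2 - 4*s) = s^4 + 5*s^3 - 15*s^2 - 72*s - 48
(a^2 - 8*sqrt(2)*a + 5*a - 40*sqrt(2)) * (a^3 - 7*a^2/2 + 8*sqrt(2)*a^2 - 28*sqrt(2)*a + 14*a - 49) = a^5 + 3*a^4/2 - 263*a^3/2 - 171*a^2 - 112*sqrt(2)*a^2 - 168*sqrt(2)*a + 1995*a + 1960*sqrt(2)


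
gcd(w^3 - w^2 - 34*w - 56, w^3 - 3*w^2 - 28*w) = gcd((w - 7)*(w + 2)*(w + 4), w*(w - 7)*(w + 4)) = w^2 - 3*w - 28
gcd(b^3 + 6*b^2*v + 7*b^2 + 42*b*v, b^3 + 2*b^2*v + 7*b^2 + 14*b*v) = b^2 + 7*b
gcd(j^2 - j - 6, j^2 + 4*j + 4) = j + 2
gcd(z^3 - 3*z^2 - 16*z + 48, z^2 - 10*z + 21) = z - 3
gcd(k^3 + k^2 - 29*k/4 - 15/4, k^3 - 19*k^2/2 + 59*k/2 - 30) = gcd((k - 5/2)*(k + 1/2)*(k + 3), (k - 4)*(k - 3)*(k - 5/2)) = k - 5/2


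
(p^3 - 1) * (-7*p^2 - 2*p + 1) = -7*p^5 - 2*p^4 + p^3 + 7*p^2 + 2*p - 1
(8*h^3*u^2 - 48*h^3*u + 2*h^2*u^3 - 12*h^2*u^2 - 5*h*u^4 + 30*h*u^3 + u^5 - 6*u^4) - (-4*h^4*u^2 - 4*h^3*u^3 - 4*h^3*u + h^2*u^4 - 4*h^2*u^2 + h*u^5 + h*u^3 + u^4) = 4*h^4*u^2 + 4*h^3*u^3 + 8*h^3*u^2 - 44*h^3*u - h^2*u^4 + 2*h^2*u^3 - 8*h^2*u^2 - h*u^5 - 5*h*u^4 + 29*h*u^3 + u^5 - 7*u^4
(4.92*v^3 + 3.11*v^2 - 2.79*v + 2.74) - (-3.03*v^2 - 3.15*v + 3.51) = 4.92*v^3 + 6.14*v^2 + 0.36*v - 0.77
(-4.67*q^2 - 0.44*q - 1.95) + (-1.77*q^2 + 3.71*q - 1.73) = -6.44*q^2 + 3.27*q - 3.68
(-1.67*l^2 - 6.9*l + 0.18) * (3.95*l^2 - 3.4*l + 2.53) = -6.5965*l^4 - 21.577*l^3 + 19.9459*l^2 - 18.069*l + 0.4554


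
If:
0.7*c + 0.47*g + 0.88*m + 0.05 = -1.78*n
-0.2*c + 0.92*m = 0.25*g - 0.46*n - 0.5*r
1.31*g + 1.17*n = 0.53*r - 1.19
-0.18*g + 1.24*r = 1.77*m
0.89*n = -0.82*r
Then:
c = -0.87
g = -2.90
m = -0.84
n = 1.50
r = -1.63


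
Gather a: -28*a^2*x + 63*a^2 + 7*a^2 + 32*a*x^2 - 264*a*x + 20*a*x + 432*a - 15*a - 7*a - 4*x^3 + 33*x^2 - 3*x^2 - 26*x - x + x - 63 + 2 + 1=a^2*(70 - 28*x) + a*(32*x^2 - 244*x + 410) - 4*x^3 + 30*x^2 - 26*x - 60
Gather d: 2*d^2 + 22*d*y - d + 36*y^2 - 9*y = 2*d^2 + d*(22*y - 1) + 36*y^2 - 9*y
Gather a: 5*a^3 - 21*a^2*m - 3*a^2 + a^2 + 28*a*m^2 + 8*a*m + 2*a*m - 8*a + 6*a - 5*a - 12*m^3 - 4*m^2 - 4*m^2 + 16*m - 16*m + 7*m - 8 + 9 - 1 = 5*a^3 + a^2*(-21*m - 2) + a*(28*m^2 + 10*m - 7) - 12*m^3 - 8*m^2 + 7*m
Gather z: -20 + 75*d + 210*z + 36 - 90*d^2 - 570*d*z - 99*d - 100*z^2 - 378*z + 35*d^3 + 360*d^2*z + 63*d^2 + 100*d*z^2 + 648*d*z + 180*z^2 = 35*d^3 - 27*d^2 - 24*d + z^2*(100*d + 80) + z*(360*d^2 + 78*d - 168) + 16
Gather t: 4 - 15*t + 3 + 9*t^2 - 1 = 9*t^2 - 15*t + 6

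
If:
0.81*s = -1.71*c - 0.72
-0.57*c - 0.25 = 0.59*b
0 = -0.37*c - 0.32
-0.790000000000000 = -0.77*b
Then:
No Solution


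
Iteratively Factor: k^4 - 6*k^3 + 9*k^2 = (k - 3)*(k^3 - 3*k^2) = k*(k - 3)*(k^2 - 3*k) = k^2*(k - 3)*(k - 3)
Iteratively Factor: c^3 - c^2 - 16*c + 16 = (c - 4)*(c^2 + 3*c - 4) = (c - 4)*(c - 1)*(c + 4)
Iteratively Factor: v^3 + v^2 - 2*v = (v)*(v^2 + v - 2) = v*(v - 1)*(v + 2)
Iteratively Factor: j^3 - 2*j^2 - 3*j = (j - 3)*(j^2 + j) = (j - 3)*(j + 1)*(j)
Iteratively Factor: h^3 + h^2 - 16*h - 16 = (h + 4)*(h^2 - 3*h - 4) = (h - 4)*(h + 4)*(h + 1)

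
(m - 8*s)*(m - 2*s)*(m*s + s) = m^3*s - 10*m^2*s^2 + m^2*s + 16*m*s^3 - 10*m*s^2 + 16*s^3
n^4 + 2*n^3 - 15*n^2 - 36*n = n*(n - 4)*(n + 3)^2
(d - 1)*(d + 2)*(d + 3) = d^3 + 4*d^2 + d - 6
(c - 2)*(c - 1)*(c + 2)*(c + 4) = c^4 + 3*c^3 - 8*c^2 - 12*c + 16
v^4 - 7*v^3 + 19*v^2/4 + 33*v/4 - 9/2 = (v - 6)*(v - 3/2)*(v - 1/2)*(v + 1)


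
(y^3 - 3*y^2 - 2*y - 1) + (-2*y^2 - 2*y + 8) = y^3 - 5*y^2 - 4*y + 7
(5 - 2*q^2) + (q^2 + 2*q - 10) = -q^2 + 2*q - 5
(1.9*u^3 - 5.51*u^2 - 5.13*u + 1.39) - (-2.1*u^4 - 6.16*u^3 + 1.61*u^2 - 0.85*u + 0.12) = 2.1*u^4 + 8.06*u^3 - 7.12*u^2 - 4.28*u + 1.27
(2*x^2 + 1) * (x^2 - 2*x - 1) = 2*x^4 - 4*x^3 - x^2 - 2*x - 1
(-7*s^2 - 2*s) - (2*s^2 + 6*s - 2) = -9*s^2 - 8*s + 2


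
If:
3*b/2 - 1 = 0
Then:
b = 2/3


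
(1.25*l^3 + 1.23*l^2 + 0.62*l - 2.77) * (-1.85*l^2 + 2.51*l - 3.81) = -2.3125*l^5 + 0.862*l^4 - 2.8222*l^3 + 1.9944*l^2 - 9.3149*l + 10.5537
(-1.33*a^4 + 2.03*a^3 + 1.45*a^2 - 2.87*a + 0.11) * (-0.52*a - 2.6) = 0.6916*a^5 + 2.4024*a^4 - 6.032*a^3 - 2.2776*a^2 + 7.4048*a - 0.286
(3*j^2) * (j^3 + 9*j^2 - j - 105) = 3*j^5 + 27*j^4 - 3*j^3 - 315*j^2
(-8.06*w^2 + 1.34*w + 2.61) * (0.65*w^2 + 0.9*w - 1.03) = -5.239*w^4 - 6.383*w^3 + 11.2043*w^2 + 0.9688*w - 2.6883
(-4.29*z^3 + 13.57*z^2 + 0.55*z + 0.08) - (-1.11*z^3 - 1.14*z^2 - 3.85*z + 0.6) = -3.18*z^3 + 14.71*z^2 + 4.4*z - 0.52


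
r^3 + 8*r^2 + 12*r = r*(r + 2)*(r + 6)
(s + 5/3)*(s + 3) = s^2 + 14*s/3 + 5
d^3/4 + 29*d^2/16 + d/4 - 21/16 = (d/4 + 1/4)*(d - 3/4)*(d + 7)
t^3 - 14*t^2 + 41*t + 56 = (t - 8)*(t - 7)*(t + 1)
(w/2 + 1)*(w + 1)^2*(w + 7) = w^4/2 + 11*w^3/2 + 33*w^2/2 + 37*w/2 + 7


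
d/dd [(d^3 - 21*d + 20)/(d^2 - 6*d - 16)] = (d^4 - 12*d^3 - 27*d^2 - 40*d + 456)/(d^4 - 12*d^3 + 4*d^2 + 192*d + 256)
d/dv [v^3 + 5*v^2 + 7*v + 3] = 3*v^2 + 10*v + 7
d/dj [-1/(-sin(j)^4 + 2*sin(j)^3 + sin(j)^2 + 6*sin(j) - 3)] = 8*(sin(4*j) + 15*cos(j) - 3*cos(3*j))/((1 - cos(2*j))^2 - 30*sin(j) + 2*sin(3*j) + 2*cos(2*j) + 10)^2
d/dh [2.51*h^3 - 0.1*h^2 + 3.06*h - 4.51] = 7.53*h^2 - 0.2*h + 3.06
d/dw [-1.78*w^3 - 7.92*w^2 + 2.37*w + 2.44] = -5.34*w^2 - 15.84*w + 2.37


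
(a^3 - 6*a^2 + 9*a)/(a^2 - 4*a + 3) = a*(a - 3)/(a - 1)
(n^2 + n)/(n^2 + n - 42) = n*(n + 1)/(n^2 + n - 42)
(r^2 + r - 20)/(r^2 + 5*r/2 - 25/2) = 2*(r - 4)/(2*r - 5)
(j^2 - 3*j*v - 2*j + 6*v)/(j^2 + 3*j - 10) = (j - 3*v)/(j + 5)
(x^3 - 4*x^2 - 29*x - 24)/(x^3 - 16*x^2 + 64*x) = (x^2 + 4*x + 3)/(x*(x - 8))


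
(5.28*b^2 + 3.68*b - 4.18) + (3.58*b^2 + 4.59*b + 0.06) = 8.86*b^2 + 8.27*b - 4.12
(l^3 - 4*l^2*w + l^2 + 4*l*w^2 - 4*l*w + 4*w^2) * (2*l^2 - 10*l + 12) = 2*l^5 - 8*l^4*w - 8*l^4 + 8*l^3*w^2 + 32*l^3*w + 2*l^3 - 32*l^2*w^2 - 8*l^2*w + 12*l^2 + 8*l*w^2 - 48*l*w + 48*w^2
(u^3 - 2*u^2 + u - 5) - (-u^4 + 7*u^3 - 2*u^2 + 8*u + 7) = u^4 - 6*u^3 - 7*u - 12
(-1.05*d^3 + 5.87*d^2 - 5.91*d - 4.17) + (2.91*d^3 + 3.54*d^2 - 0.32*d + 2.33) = 1.86*d^3 + 9.41*d^2 - 6.23*d - 1.84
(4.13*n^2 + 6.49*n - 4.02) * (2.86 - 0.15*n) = -0.6195*n^3 + 10.8383*n^2 + 19.1644*n - 11.4972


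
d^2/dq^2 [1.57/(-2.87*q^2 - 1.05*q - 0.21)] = (25.863866*q^2 + 9.46239*q - 1.57*(5.74*q + 1.05)*(11.48*q + 2.1) + 1.892478)/(2.87*q^2 + 1.05*q + 0.21)^3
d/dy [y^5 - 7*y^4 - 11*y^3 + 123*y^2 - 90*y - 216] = 5*y^4 - 28*y^3 - 33*y^2 + 246*y - 90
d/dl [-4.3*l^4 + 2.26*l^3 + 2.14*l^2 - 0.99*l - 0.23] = -17.2*l^3 + 6.78*l^2 + 4.28*l - 0.99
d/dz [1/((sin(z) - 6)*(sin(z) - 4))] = 2*(5 - sin(z))*cos(z)/((sin(z) - 6)^2*(sin(z) - 4)^2)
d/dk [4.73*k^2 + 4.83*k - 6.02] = 9.46*k + 4.83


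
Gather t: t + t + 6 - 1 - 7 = 2*t - 2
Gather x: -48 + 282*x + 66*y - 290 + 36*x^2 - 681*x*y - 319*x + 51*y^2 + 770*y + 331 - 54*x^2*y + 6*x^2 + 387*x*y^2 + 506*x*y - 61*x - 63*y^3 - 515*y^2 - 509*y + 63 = x^2*(42 - 54*y) + x*(387*y^2 - 175*y - 98) - 63*y^3 - 464*y^2 + 327*y + 56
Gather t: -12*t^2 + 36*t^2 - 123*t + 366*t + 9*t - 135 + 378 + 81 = 24*t^2 + 252*t + 324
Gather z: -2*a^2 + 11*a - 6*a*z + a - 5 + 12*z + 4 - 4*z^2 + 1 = -2*a^2 + 12*a - 4*z^2 + z*(12 - 6*a)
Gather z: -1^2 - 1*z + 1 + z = 0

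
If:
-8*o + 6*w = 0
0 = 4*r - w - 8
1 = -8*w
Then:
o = -3/32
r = 63/32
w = -1/8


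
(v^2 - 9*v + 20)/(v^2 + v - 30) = (v - 4)/(v + 6)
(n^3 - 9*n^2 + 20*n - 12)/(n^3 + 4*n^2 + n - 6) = (n^2 - 8*n + 12)/(n^2 + 5*n + 6)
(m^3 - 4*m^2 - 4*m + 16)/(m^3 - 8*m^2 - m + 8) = (m^3 - 4*m^2 - 4*m + 16)/(m^3 - 8*m^2 - m + 8)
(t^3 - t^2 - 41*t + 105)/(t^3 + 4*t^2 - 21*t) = (t - 5)/t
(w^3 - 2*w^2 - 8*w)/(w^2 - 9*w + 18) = w*(w^2 - 2*w - 8)/(w^2 - 9*w + 18)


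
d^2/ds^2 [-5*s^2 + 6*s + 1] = -10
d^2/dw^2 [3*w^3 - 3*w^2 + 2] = 18*w - 6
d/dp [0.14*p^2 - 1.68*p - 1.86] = 0.28*p - 1.68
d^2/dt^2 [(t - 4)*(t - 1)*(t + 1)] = 6*t - 8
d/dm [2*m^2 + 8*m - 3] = 4*m + 8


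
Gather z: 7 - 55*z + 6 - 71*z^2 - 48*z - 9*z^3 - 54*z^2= -9*z^3 - 125*z^2 - 103*z + 13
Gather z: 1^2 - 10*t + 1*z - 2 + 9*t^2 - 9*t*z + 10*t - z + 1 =9*t^2 - 9*t*z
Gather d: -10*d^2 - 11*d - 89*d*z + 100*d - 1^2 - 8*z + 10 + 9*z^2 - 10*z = -10*d^2 + d*(89 - 89*z) + 9*z^2 - 18*z + 9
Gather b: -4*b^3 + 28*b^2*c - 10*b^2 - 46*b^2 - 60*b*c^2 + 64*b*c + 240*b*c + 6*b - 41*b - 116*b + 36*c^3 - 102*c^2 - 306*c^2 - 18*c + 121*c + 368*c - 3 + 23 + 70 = -4*b^3 + b^2*(28*c - 56) + b*(-60*c^2 + 304*c - 151) + 36*c^3 - 408*c^2 + 471*c + 90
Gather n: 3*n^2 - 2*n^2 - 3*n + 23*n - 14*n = n^2 + 6*n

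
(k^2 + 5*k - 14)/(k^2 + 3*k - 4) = (k^2 + 5*k - 14)/(k^2 + 3*k - 4)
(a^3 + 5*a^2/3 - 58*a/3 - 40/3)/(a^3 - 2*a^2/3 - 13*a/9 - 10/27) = 9*(a^2 + a - 20)/(9*a^2 - 12*a - 5)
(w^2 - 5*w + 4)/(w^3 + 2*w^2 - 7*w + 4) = (w - 4)/(w^2 + 3*w - 4)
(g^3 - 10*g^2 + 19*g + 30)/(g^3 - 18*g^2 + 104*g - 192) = (g^2 - 4*g - 5)/(g^2 - 12*g + 32)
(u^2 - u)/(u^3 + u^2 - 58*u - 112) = u*(u - 1)/(u^3 + u^2 - 58*u - 112)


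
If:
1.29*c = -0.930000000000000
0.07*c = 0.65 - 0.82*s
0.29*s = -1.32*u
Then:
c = -0.72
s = 0.85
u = -0.19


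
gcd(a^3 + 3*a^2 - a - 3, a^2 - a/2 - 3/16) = 1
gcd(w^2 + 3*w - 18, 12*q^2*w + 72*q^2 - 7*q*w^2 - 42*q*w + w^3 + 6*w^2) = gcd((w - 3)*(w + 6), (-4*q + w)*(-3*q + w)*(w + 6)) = w + 6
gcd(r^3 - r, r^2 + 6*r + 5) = r + 1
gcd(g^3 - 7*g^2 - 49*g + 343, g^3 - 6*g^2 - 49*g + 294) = g^2 - 49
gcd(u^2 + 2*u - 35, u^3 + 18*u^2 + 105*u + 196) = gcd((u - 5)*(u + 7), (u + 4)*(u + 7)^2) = u + 7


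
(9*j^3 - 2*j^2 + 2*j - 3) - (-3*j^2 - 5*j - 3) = 9*j^3 + j^2 + 7*j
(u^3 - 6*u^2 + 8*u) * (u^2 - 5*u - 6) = u^5 - 11*u^4 + 32*u^3 - 4*u^2 - 48*u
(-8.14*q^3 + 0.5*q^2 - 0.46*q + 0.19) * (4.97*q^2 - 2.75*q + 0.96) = -40.4558*q^5 + 24.87*q^4 - 11.4756*q^3 + 2.6893*q^2 - 0.9641*q + 0.1824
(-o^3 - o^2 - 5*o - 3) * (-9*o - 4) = 9*o^4 + 13*o^3 + 49*o^2 + 47*o + 12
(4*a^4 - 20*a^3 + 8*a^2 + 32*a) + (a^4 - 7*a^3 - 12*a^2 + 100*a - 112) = 5*a^4 - 27*a^3 - 4*a^2 + 132*a - 112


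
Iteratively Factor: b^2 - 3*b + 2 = (b - 1)*(b - 2)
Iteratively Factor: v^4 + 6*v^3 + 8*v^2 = (v)*(v^3 + 6*v^2 + 8*v) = v^2*(v^2 + 6*v + 8) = v^2*(v + 4)*(v + 2)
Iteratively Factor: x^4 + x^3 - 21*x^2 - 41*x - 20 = (x + 4)*(x^3 - 3*x^2 - 9*x - 5) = (x + 1)*(x + 4)*(x^2 - 4*x - 5) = (x + 1)^2*(x + 4)*(x - 5)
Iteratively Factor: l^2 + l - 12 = (l - 3)*(l + 4)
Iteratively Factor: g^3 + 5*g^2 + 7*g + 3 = (g + 3)*(g^2 + 2*g + 1) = (g + 1)*(g + 3)*(g + 1)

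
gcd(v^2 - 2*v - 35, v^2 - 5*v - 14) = v - 7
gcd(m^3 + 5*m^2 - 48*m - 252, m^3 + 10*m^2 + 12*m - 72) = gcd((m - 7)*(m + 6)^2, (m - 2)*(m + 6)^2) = m^2 + 12*m + 36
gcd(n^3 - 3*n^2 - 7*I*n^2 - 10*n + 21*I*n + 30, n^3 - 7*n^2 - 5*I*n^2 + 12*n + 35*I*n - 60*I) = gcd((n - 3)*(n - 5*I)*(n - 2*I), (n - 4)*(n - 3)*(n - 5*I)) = n^2 + n*(-3 - 5*I) + 15*I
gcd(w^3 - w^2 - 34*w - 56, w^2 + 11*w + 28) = w + 4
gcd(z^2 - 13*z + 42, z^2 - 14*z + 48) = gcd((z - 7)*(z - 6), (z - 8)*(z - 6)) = z - 6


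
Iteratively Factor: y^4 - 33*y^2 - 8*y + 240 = (y - 3)*(y^3 + 3*y^2 - 24*y - 80) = (y - 3)*(y + 4)*(y^2 - y - 20) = (y - 3)*(y + 4)^2*(y - 5)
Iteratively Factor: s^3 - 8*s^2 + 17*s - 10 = (s - 2)*(s^2 - 6*s + 5) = (s - 5)*(s - 2)*(s - 1)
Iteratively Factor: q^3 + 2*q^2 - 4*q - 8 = (q - 2)*(q^2 + 4*q + 4) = (q - 2)*(q + 2)*(q + 2)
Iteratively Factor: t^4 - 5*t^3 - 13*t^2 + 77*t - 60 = (t - 5)*(t^3 - 13*t + 12) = (t - 5)*(t - 1)*(t^2 + t - 12) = (t - 5)*(t - 1)*(t + 4)*(t - 3)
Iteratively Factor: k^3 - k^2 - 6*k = (k - 3)*(k^2 + 2*k) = (k - 3)*(k + 2)*(k)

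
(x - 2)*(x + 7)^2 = x^3 + 12*x^2 + 21*x - 98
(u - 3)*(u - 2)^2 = u^3 - 7*u^2 + 16*u - 12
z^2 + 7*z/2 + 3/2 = (z + 1/2)*(z + 3)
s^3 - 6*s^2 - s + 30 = (s - 5)*(s - 3)*(s + 2)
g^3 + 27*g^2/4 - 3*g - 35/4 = (g - 5/4)*(g + 1)*(g + 7)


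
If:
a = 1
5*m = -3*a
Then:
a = 1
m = -3/5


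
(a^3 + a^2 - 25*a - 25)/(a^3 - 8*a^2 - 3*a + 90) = (a^2 + 6*a + 5)/(a^2 - 3*a - 18)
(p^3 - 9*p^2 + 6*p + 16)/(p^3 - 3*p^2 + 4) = (p - 8)/(p - 2)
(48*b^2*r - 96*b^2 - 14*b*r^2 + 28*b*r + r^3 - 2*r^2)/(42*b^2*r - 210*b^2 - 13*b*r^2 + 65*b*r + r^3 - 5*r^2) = (-8*b*r + 16*b + r^2 - 2*r)/(-7*b*r + 35*b + r^2 - 5*r)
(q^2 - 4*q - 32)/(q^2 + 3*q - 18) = (q^2 - 4*q - 32)/(q^2 + 3*q - 18)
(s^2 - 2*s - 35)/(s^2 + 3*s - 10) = (s - 7)/(s - 2)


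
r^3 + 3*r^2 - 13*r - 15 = (r - 3)*(r + 1)*(r + 5)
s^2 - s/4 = s*(s - 1/4)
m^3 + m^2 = m^2*(m + 1)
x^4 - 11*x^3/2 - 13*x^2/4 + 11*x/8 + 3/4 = (x - 6)*(x - 1/2)*(x + 1/2)^2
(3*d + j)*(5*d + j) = 15*d^2 + 8*d*j + j^2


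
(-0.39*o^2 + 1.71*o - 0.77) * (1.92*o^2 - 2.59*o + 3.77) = -0.7488*o^4 + 4.2933*o^3 - 7.3776*o^2 + 8.441*o - 2.9029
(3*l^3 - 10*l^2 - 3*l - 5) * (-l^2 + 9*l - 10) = -3*l^5 + 37*l^4 - 117*l^3 + 78*l^2 - 15*l + 50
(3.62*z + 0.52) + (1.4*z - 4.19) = 5.02*z - 3.67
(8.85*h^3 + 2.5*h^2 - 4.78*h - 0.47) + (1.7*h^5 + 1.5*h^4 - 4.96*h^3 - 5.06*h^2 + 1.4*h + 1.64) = 1.7*h^5 + 1.5*h^4 + 3.89*h^3 - 2.56*h^2 - 3.38*h + 1.17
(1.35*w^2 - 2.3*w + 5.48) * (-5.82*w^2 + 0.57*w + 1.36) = -7.857*w^4 + 14.1555*w^3 - 31.3686*w^2 - 0.00439999999999996*w + 7.4528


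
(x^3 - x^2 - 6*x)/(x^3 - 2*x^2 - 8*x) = (x - 3)/(x - 4)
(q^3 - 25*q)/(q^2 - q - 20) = q*(q + 5)/(q + 4)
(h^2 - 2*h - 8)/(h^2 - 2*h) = (h^2 - 2*h - 8)/(h*(h - 2))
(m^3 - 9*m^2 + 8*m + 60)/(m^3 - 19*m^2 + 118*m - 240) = (m + 2)/(m - 8)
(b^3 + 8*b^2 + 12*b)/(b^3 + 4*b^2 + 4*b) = (b + 6)/(b + 2)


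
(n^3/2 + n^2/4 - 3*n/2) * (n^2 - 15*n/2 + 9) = n^5/2 - 7*n^4/2 + 9*n^3/8 + 27*n^2/2 - 27*n/2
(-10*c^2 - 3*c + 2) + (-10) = -10*c^2 - 3*c - 8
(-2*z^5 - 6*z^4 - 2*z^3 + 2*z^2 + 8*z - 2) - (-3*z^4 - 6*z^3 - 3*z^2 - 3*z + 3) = -2*z^5 - 3*z^4 + 4*z^3 + 5*z^2 + 11*z - 5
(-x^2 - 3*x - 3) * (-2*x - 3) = 2*x^3 + 9*x^2 + 15*x + 9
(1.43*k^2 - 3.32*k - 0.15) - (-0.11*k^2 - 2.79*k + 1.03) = 1.54*k^2 - 0.53*k - 1.18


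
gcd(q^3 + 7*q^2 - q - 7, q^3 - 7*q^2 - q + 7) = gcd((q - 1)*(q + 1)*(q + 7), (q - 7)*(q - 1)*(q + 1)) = q^2 - 1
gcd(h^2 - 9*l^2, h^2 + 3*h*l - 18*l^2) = h - 3*l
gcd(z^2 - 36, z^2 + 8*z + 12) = z + 6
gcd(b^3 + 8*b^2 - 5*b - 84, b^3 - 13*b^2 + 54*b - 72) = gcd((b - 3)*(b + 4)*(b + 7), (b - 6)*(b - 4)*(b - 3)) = b - 3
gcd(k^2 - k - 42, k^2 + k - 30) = k + 6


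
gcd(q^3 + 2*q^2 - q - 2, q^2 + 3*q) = 1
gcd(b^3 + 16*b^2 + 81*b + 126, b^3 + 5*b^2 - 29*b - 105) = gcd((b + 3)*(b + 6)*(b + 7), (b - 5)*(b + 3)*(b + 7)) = b^2 + 10*b + 21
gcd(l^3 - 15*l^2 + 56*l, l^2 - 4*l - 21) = l - 7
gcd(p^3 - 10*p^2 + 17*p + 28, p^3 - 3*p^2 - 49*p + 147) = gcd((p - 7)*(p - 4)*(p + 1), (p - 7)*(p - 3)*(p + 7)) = p - 7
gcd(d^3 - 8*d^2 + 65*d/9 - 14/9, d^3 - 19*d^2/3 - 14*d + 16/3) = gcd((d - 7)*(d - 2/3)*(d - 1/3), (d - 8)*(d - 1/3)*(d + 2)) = d - 1/3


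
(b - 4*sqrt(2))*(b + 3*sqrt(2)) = b^2 - sqrt(2)*b - 24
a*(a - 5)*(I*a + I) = I*a^3 - 4*I*a^2 - 5*I*a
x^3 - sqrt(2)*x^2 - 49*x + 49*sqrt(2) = (x - 7)*(x + 7)*(x - sqrt(2))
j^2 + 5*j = j*(j + 5)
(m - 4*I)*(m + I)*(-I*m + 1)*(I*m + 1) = m^4 - 3*I*m^3 + 5*m^2 - 3*I*m + 4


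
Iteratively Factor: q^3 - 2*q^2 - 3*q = (q + 1)*(q^2 - 3*q) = q*(q + 1)*(q - 3)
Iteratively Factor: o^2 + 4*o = (o)*(o + 4)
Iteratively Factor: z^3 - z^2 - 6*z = (z)*(z^2 - z - 6) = z*(z + 2)*(z - 3)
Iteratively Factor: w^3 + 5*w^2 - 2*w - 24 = (w + 3)*(w^2 + 2*w - 8) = (w - 2)*(w + 3)*(w + 4)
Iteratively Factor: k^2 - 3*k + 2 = (k - 1)*(k - 2)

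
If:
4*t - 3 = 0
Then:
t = 3/4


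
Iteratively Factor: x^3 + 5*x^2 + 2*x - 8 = (x + 2)*(x^2 + 3*x - 4) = (x - 1)*(x + 2)*(x + 4)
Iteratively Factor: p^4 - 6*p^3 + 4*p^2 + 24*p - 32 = (p + 2)*(p^3 - 8*p^2 + 20*p - 16) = (p - 4)*(p + 2)*(p^2 - 4*p + 4) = (p - 4)*(p - 2)*(p + 2)*(p - 2)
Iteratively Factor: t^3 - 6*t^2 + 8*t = (t - 4)*(t^2 - 2*t) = (t - 4)*(t - 2)*(t)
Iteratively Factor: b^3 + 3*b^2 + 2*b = (b + 2)*(b^2 + b) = b*(b + 2)*(b + 1)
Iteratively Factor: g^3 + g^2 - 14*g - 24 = (g - 4)*(g^2 + 5*g + 6) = (g - 4)*(g + 3)*(g + 2)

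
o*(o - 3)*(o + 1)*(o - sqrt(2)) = o^4 - 2*o^3 - sqrt(2)*o^3 - 3*o^2 + 2*sqrt(2)*o^2 + 3*sqrt(2)*o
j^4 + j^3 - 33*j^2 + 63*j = j*(j - 3)^2*(j + 7)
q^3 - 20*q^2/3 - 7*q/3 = q*(q - 7)*(q + 1/3)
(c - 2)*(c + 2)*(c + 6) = c^3 + 6*c^2 - 4*c - 24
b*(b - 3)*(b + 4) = b^3 + b^2 - 12*b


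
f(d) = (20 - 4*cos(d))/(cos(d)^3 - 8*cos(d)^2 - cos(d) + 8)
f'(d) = (20 - 4*cos(d))*(3*sin(d)*cos(d)^2 - 16*sin(d)*cos(d) - sin(d))/(cos(d)^3 - 8*cos(d)^2 - cos(d) + 8)^2 + 4*sin(d)/(cos(d)^3 - 8*cos(d)^2 - cos(d) + 8) = 2*(-163*cos(d) + 23*cos(2*d) - cos(3*d) + 29)/((cos(d) - 8)^2*sin(d)^3)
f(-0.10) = 229.46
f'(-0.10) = 4571.39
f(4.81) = 2.51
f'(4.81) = 0.30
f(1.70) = 2.57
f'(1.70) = 0.85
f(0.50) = 10.07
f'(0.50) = -36.38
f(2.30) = 4.70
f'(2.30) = 8.62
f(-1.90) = 2.86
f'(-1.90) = -2.14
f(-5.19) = 3.05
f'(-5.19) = -2.92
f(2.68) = 13.36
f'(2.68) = 54.07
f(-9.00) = 15.62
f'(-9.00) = -69.45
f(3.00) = 133.83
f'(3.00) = 1878.74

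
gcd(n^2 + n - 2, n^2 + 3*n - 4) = n - 1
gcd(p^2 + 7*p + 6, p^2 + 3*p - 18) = p + 6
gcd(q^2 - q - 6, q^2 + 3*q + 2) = q + 2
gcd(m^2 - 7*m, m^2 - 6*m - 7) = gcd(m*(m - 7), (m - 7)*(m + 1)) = m - 7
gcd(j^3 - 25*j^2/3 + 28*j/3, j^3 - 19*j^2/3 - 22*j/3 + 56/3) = j^2 - 25*j/3 + 28/3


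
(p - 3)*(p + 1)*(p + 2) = p^3 - 7*p - 6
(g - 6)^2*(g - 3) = g^3 - 15*g^2 + 72*g - 108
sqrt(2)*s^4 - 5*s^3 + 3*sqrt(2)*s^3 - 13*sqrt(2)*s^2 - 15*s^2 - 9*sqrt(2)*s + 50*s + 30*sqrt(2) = (s - 2)*(s + 5)*(s - 3*sqrt(2))*(sqrt(2)*s + 1)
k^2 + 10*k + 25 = (k + 5)^2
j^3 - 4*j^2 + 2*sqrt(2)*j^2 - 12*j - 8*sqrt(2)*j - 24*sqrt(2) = (j - 6)*(j + 2)*(j + 2*sqrt(2))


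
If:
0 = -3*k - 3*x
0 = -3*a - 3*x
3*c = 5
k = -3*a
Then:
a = 0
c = 5/3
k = 0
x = 0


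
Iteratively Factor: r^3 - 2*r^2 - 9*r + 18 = (r - 2)*(r^2 - 9) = (r - 2)*(r + 3)*(r - 3)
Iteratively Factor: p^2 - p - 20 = (p + 4)*(p - 5)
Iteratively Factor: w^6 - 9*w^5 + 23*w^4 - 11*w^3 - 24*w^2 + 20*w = (w - 2)*(w^5 - 7*w^4 + 9*w^3 + 7*w^2 - 10*w) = (w - 5)*(w - 2)*(w^4 - 2*w^3 - w^2 + 2*w) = (w - 5)*(w - 2)^2*(w^3 - w) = (w - 5)*(w - 2)^2*(w - 1)*(w^2 + w) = w*(w - 5)*(w - 2)^2*(w - 1)*(w + 1)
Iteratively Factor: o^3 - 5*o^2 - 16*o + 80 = (o - 5)*(o^2 - 16) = (o - 5)*(o + 4)*(o - 4)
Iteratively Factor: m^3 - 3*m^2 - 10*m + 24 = (m + 3)*(m^2 - 6*m + 8) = (m - 2)*(m + 3)*(m - 4)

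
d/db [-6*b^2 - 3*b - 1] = -12*b - 3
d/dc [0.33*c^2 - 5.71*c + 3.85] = 0.66*c - 5.71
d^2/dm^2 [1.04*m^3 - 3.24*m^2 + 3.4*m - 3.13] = 6.24*m - 6.48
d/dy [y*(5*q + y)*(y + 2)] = 10*q*y + 10*q + 3*y^2 + 4*y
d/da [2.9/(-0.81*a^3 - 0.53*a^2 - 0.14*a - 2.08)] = (7.047*a^2 + 3.074*a + 0.406)/(0.81*a^3 + 0.53*a^2 + 0.14*a + 2.08)^2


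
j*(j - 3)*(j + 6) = j^3 + 3*j^2 - 18*j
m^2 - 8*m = m*(m - 8)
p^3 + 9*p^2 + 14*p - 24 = (p - 1)*(p + 4)*(p + 6)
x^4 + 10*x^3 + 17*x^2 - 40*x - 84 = (x - 2)*(x + 2)*(x + 3)*(x + 7)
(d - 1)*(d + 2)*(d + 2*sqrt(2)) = d^3 + d^2 + 2*sqrt(2)*d^2 - 2*d + 2*sqrt(2)*d - 4*sqrt(2)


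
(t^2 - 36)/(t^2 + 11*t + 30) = (t - 6)/(t + 5)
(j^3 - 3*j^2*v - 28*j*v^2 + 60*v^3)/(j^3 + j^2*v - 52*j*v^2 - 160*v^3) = (-j^2 + 8*j*v - 12*v^2)/(-j^2 + 4*j*v + 32*v^2)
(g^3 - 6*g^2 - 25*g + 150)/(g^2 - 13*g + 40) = (g^2 - g - 30)/(g - 8)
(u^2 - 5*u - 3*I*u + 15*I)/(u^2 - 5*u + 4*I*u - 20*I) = (u - 3*I)/(u + 4*I)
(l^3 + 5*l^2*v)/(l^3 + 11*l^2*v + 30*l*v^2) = l/(l + 6*v)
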